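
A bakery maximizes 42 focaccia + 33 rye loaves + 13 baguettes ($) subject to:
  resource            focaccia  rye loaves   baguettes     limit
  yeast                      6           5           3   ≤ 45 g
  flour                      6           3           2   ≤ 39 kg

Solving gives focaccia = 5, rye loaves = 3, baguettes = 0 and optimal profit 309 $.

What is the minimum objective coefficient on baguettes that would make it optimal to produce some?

Check each constraint at x*: yeast 45/45 (tight); flour 39/39 (tight).
The binding rows give the dual system: 6·y_yeast + 6·y_flour = 42 and 5·y_yeast + 3·y_flour = 33.
→ y_yeast = 6 and y_flour = 1.
baguettes enters the basis when its profit ≥ yᵀa₃ = 6·3 + 1·2 = 20.

20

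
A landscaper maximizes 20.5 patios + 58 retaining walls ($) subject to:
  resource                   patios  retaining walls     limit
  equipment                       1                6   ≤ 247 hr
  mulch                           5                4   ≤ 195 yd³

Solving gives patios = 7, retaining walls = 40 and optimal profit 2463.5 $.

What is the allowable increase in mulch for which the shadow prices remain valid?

Binding constraints: equipment, mulch. The basis is B = [[1,6],[5,4]] with det -26.
Per unit increase in mulch, x* moves by d = (0.2308, -0.0385).
The basis stays optimal until retaining walls reaches 0; allowable increase = 1040 yd³.

1040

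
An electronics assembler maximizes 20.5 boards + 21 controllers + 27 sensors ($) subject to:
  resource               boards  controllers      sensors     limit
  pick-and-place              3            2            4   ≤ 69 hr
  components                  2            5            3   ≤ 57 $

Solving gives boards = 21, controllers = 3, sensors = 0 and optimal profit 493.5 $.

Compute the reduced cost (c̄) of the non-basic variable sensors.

At the optimum: pick-and-place uses 69 of 69 (binding); components uses 57 of 57 (binding).
Dual feasibility on the basic columns requires 3·y_pick-and-place + 2·y_components = 20.5, 2·y_pick-and-place + 5·y_components = 21.
→ y_pick-and-place = 5.5 and y_components = 2.
Reduced cost of sensors: c₃ − yᵀa₃ = 27 − (5.5·4 + 2·3) = 27 − 28 = -1.

-1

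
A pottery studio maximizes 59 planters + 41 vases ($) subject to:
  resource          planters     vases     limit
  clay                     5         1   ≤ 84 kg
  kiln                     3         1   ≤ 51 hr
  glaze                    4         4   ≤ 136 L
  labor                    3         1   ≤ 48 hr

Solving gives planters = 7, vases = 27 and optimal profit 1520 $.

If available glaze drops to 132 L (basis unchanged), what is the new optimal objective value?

At the optimum: clay uses 62 of 84 (slack = 22); kiln uses 48 of 51 (slack = 3); glaze uses 136 of 136 (binding); labor uses 48 of 48 (binding).
Since clay, kiln are not tight, their duals are 0.
The binding rows give the dual system: 4·y_glaze + 3·y_labor = 59 and 4·y_glaze + 1·y_labor = 41.
Solving: y_glaze = 8, y_labor = 9.
Δz = y_glaze·Δb = 8 × (-4) = -32, so new z* = 1520 − 32 = 1488.

1488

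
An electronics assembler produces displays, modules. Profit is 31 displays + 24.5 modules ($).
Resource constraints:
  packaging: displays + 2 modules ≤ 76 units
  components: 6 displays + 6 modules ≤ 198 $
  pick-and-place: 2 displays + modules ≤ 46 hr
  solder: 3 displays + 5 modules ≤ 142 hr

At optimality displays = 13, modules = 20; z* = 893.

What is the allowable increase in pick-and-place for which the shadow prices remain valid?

Binding constraints: components, pick-and-place. The basis is B = [[6,6],[2,1]] with det -6.
Per unit increase in pick-and-place, x* moves by d = (1, -1).
The basis stays optimal until modules reaches 0; allowable increase = 20 hr.

20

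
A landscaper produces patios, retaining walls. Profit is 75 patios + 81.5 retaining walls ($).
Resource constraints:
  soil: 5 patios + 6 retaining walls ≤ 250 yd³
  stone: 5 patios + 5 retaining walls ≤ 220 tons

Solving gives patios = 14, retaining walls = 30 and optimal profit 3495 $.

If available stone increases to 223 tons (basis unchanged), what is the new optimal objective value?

Both soil and stone are binding at x*.
Dual feasibility on the basic columns requires 5·y_soil + 5·y_stone = 75, 6·y_soil + 5·y_stone = 81.5.
Solving: y_soil = 6.5, y_stone = 8.5.
Δz = y_stone·Δb = 8.5 × (3) = 25.5, so new z* = 3495 + 25.5 = 3520.5.

3520.5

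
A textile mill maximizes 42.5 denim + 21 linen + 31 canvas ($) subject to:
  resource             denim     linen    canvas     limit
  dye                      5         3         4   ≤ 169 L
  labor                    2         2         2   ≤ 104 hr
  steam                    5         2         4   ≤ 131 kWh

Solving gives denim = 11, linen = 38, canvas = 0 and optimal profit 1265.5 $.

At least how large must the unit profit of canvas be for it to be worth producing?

Check each constraint at x*: dye 169/169 (tight); labor 98/104 (slack 6); steam 131/131 (tight).
Since labor is not tight, its dual is 0.
From A_Bᵀ y = c: 5·y_dye + 5·y_steam = 42.5; 3·y_dye + 2·y_steam = 21.
Solving: y_dye = 4, y_steam = 4.5.
canvas enters the basis when its profit ≥ yᵀa₃ = 4·4 + 4.5·4 = 34.

34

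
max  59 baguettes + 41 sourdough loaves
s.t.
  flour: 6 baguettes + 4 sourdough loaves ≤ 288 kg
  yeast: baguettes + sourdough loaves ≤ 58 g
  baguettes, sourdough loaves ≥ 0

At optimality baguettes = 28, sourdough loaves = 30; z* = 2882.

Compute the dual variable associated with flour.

Check each constraint at x*: flour 288/288 (tight); yeast 58/58 (tight).
From A_Bᵀ y = c: 6·y_flour + 1·y_yeast = 59; 4·y_flour + 1·y_yeast = 41.
This yields shadow prices y_flour = 9, y_yeast = 5.
Shadow price of flour = 9.

9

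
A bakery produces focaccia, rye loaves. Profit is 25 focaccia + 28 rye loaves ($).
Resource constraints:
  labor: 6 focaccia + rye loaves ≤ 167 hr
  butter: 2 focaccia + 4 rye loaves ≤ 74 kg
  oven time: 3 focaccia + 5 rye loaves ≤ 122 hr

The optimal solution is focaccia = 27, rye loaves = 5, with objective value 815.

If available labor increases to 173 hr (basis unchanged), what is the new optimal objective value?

827

Binding: labor and butter. Non-binding: oven time (16 unused).
By complementary slackness, y = 0 for the non-binding constraint.
The binding rows give the dual system: 6·y_labor + 2·y_butter = 25 and 1·y_labor + 4·y_butter = 28.
This yields shadow prices y_labor = 2, y_butter = 6.5.
Δz = y_labor·Δb = 2 × (6) = 12, so new z* = 815 + 12 = 827.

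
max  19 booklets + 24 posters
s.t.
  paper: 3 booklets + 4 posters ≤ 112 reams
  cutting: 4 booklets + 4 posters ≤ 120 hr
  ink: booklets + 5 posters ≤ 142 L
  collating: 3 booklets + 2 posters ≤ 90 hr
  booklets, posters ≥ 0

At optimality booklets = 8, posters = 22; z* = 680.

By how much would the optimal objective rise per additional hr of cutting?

1

At the optimum: paper uses 112 of 112 (binding); cutting uses 120 of 120 (binding); ink uses 118 of 142 (slack = 24); collating uses 68 of 90 (slack = 22).
Since ink, collating are not tight, their duals are 0.
From A_Bᵀ y = c: 3·y_paper + 4·y_cutting = 19; 4·y_paper + 4·y_cutting = 24.
This yields shadow prices y_paper = 5, y_cutting = 1.
Shadow price of cutting = 1.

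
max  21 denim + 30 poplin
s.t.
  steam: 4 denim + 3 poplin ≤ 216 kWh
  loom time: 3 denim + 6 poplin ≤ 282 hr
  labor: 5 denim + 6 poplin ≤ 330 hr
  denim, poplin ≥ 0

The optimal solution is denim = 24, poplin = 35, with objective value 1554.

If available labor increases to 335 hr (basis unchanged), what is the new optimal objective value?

Binding: loom time and labor. Non-binding: steam (15 unused).
By complementary slackness, y = 0 for the non-binding constraint.
Dual feasibility on the basic columns requires 3·y_loom time + 5·y_labor = 21, 6·y_loom time + 6·y_labor = 30.
This yields shadow prices y_loom time = 2, y_labor = 3.
Δz = y_labor·Δb = 3 × (5) = 15, so new z* = 1554 + 15 = 1569.

1569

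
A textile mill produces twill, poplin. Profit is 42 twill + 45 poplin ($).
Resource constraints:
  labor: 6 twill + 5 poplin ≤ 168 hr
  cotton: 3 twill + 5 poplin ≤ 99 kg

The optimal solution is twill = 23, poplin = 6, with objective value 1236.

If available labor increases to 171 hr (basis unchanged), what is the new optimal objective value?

Both labor and cotton are binding at x*.
The binding rows give the dual system: 6·y_labor + 3·y_cotton = 42 and 5·y_labor + 5·y_cotton = 45.
Solving: y_labor = 5, y_cotton = 4.
Δz = y_labor·Δb = 5 × (3) = 15, so new z* = 1236 + 15 = 1251.

1251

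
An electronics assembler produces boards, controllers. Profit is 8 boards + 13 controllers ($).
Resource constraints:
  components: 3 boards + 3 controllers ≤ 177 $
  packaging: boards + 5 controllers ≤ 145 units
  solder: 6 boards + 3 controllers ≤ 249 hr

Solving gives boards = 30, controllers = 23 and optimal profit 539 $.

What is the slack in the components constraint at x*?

components used = 3·30 + 3·23 = 159; slack = 177 − 159 = 18.

18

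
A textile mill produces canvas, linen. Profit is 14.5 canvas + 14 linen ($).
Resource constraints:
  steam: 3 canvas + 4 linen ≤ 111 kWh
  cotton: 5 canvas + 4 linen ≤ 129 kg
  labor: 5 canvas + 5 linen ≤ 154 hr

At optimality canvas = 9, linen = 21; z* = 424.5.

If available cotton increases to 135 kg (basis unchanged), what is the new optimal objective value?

Binding: steam and cotton. Non-binding: labor (4 unused).
Since labor is not tight, its dual is 0.
The binding rows give the dual system: 3·y_steam + 5·y_cotton = 14.5 and 4·y_steam + 4·y_cotton = 14.
→ y_steam = 1.5 and y_cotton = 2.
Δz = y_cotton·Δb = 2 × (6) = 12, so new z* = 424.5 + 12 = 436.5.

436.5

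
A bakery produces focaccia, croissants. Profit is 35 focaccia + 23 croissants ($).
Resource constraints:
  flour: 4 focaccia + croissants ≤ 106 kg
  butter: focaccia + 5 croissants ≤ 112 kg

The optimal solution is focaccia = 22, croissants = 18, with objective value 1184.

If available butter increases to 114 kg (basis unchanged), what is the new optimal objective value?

1190

Check each constraint at x*: flour 106/106 (tight); butter 112/112 (tight).
The binding rows give the dual system: 4·y_flour + 1·y_butter = 35 and 1·y_flour + 5·y_butter = 23.
→ y_flour = 8 and y_butter = 3.
Δz = y_butter·Δb = 3 × (2) = 6, so new z* = 1184 + 6 = 1190.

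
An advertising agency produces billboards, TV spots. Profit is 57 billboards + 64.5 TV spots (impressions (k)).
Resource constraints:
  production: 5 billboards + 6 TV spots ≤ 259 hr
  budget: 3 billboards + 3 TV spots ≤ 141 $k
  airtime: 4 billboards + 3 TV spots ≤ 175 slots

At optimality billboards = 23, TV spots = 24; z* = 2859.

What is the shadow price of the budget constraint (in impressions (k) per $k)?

Check each constraint at x*: production 259/259 (tight); budget 141/141 (tight); airtime 164/175 (slack 11).
By complementary slackness, y = 0 for the non-binding constraint.
Dual feasibility on the basic columns requires 5·y_production + 3·y_budget = 57, 6·y_production + 3·y_budget = 64.5.
→ y_production = 7.5 and y_budget = 6.5.
Shadow price of budget = 6.5.

6.5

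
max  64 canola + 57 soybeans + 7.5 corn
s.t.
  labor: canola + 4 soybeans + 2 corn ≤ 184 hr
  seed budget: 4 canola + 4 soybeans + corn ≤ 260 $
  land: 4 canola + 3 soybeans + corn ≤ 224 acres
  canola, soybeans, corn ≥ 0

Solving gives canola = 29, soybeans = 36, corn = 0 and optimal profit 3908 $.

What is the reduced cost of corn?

Binding: seed budget and land. Non-binding: labor (11 unused).
Slack constraints have shadow price 0 (complementary slackness).
Dual feasibility on the basic columns requires 4·y_seed budget + 4·y_land = 64, 4·y_seed budget + 3·y_land = 57.
→ y_seed budget = 9 and y_land = 7.
Reduced cost of corn: c₃ − yᵀa₃ = 7.5 − (9·1 + 7·1) = 7.5 − 16 = -8.5.

-8.5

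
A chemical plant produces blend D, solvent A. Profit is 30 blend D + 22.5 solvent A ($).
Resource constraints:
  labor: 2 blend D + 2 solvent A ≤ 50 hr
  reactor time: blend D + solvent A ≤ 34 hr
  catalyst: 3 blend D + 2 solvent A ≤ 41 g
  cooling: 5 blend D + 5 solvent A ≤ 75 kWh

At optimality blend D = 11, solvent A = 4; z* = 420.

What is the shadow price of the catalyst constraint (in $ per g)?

Check each constraint at x*: labor 30/50 (slack 20); reactor time 15/34 (slack 19); catalyst 41/41 (tight); cooling 75/75 (tight).
By complementary slackness, y = 0 for the non-binding constraints.
Dual feasibility on the basic columns requires 3·y_catalyst + 5·y_cooling = 30, 2·y_catalyst + 5·y_cooling = 22.5.
→ y_catalyst = 7.5 and y_cooling = 1.5.
Shadow price of catalyst = 7.5.

7.5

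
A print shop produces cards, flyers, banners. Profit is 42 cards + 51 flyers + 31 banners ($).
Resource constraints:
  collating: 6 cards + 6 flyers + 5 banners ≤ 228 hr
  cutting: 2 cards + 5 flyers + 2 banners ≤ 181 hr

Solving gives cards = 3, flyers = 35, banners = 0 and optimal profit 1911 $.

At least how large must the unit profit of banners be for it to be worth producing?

Check each constraint at x*: collating 228/228 (tight); cutting 181/181 (tight).
From A_Bᵀ y = c: 6·y_collating + 2·y_cutting = 42; 6·y_collating + 5·y_cutting = 51.
Solving: y_collating = 6, y_cutting = 3.
banners enters the basis when its profit ≥ yᵀa₃ = 6·5 + 3·2 = 36.

36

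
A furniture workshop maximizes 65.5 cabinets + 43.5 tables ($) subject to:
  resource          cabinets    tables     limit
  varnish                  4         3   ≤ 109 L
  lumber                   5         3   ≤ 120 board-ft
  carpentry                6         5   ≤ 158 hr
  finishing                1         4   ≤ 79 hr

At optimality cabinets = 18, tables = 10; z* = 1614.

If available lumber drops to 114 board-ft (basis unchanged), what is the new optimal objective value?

Binding: lumber and carpentry. Non-binding: varnish (7 unused), finishing (21 unused).
By complementary slackness, y = 0 for the non-binding constraints.
The binding rows give the dual system: 5·y_lumber + 6·y_carpentry = 65.5 and 3·y_lumber + 5·y_carpentry = 43.5.
→ y_lumber = 9.5 and y_carpentry = 3.
Δz = y_lumber·Δb = 9.5 × (-6) = -57, so new z* = 1614 − 57 = 1557.

1557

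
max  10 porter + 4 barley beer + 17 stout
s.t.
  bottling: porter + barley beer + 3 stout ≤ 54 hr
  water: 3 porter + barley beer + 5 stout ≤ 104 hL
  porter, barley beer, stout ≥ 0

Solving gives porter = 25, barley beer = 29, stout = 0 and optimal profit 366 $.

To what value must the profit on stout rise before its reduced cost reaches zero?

Check each constraint at x*: bottling 54/54 (tight); water 104/104 (tight).
From A_Bᵀ y = c: 1·y_bottling + 3·y_water = 10; 1·y_bottling + 1·y_water = 4.
→ y_bottling = 1 and y_water = 3.
stout enters the basis when its profit ≥ yᵀa₃ = 1·3 + 3·5 = 18.

18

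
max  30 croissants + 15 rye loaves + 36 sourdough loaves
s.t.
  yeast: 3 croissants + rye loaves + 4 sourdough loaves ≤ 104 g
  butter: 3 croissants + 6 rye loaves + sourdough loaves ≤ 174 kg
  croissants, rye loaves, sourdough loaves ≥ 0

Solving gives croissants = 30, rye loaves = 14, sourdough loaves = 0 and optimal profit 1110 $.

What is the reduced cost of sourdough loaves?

-1

Check each constraint at x*: yeast 104/104 (tight); butter 174/174 (tight).
Dual feasibility on the basic columns requires 3·y_yeast + 3·y_butter = 30, 1·y_yeast + 6·y_butter = 15.
This yields shadow prices y_yeast = 9, y_butter = 1.
Reduced cost of sourdough loaves: c₃ − yᵀa₃ = 36 − (9·4 + 1·1) = 36 − 37 = -1.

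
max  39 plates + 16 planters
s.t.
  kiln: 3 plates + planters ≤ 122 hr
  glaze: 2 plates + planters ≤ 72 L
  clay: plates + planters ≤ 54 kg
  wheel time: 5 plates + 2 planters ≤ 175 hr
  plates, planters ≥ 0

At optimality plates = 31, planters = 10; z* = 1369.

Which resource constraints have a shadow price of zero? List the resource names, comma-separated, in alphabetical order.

clay, kiln

kiln: 103/122 (slack 19)
glaze: 72/72 (binding)
clay: 41/54 (slack 13)
wheel time: 175/175 (binding)
By complementary slackness, a constraint with positive slack has shadow price 0 → clay, kiln.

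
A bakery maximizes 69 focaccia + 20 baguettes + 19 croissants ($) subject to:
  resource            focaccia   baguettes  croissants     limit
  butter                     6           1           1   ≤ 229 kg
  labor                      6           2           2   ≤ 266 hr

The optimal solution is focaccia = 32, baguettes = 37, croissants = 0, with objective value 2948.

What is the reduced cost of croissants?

At the optimum: butter uses 229 of 229 (binding); labor uses 266 of 266 (binding).
From A_Bᵀ y = c: 6·y_butter + 6·y_labor = 69; 1·y_butter + 2·y_labor = 20.
→ y_butter = 3 and y_labor = 8.5.
Reduced cost of croissants: c₃ − yᵀa₃ = 19 − (3·1 + 8.5·2) = 19 − 20 = -1.

-1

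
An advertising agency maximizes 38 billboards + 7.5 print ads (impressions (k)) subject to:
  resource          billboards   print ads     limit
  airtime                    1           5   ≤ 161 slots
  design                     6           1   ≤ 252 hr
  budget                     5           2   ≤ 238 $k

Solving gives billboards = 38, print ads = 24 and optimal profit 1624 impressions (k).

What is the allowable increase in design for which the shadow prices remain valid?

33.6

Binding constraints: design, budget. The basis is B = [[6,1],[5,2]] with det 7.
Per unit increase in design, x* moves by d = (0.2857, -0.7143).
The basis stays optimal until print ads reaches 0; allowable increase = 33.6 hr.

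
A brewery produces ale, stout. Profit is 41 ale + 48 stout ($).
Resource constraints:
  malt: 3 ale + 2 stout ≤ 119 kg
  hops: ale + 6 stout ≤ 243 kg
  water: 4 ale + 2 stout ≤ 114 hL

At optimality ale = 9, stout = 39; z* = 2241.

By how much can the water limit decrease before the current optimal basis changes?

Binding constraints: hops, water. The basis is B = [[1,6],[4,2]] with det -22.
Per unit decrease in water, x* moves by d = (-0.2727, 0.0455).
The basis stays optimal until ale reaches 0; allowable decrease = 33 hL.

33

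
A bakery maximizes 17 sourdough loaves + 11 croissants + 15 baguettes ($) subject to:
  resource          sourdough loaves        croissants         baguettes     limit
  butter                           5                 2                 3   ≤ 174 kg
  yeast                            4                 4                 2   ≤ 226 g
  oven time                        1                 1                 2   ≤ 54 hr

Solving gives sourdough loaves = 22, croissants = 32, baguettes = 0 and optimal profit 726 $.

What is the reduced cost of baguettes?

-5

Binding: butter and oven time. Non-binding: yeast (10 unused).
By complementary slackness, y = 0 for the non-binding constraint.
From A_Bᵀ y = c: 5·y_butter + 1·y_oven time = 17; 2·y_butter + 1·y_oven time = 11.
Solving: y_butter = 2, y_oven time = 7.
Reduced cost of baguettes: c₃ − yᵀa₃ = 15 − (2·3 + 7·2) = 15 − 20 = -5.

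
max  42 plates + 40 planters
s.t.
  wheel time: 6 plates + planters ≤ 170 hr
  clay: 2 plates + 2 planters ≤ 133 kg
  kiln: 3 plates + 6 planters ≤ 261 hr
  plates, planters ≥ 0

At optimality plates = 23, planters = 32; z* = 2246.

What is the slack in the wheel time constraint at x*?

wheel time used = 6·23 + 1·32 = 170; slack = 170 − 170 = 0.

0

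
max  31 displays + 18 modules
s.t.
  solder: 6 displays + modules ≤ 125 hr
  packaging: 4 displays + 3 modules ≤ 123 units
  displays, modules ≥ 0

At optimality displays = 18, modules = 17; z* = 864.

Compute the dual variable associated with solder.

1.5

At the optimum: solder uses 125 of 125 (binding); packaging uses 123 of 123 (binding).
The binding rows give the dual system: 6·y_solder + 4·y_packaging = 31 and 1·y_solder + 3·y_packaging = 18.
→ y_solder = 1.5 and y_packaging = 5.5.
Shadow price of solder = 1.5.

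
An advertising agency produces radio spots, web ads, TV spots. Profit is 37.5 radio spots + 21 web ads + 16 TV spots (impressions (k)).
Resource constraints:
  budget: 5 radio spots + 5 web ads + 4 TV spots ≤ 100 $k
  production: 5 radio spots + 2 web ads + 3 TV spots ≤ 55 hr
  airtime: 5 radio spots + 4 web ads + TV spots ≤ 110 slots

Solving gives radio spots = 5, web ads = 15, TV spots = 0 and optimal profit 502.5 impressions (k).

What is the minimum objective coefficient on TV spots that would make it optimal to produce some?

24.5

Check each constraint at x*: budget 100/100 (tight); production 55/55 (tight); airtime 85/110 (slack 25).
Slack constraints have shadow price 0 (complementary slackness).
From A_Bᵀ y = c: 5·y_budget + 5·y_production = 37.5; 5·y_budget + 2·y_production = 21.
Solving: y_budget = 2, y_production = 5.5.
TV spots enters the basis when its profit ≥ yᵀa₃ = 2·4 + 5.5·3 = 24.5.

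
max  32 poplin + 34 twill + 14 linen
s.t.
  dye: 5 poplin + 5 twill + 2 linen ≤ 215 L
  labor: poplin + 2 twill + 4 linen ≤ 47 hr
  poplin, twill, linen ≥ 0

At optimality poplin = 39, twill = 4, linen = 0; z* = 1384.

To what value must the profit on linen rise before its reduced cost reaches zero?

20

Both dye and labor are binding at x*.
Dual feasibility on the basic columns requires 5·y_dye + 1·y_labor = 32, 5·y_dye + 2·y_labor = 34.
Solving: y_dye = 6, y_labor = 2.
linen enters the basis when its profit ≥ yᵀa₃ = 6·2 + 2·4 = 20.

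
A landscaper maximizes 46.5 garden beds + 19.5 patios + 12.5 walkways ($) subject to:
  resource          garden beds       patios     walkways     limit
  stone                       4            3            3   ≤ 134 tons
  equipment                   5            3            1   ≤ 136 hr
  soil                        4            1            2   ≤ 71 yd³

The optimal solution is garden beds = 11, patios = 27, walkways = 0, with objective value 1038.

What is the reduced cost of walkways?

-4

Check each constraint at x*: stone 125/134 (slack 9); equipment 136/136 (tight); soil 71/71 (tight).
Since stone is not tight, its dual is 0.
The binding rows give the dual system: 5·y_equipment + 4·y_soil = 46.5 and 3·y_equipment + 1·y_soil = 19.5.
Solving: y_equipment = 4.5, y_soil = 6.
Reduced cost of walkways: c₃ − yᵀa₃ = 12.5 − (4.5·1 + 6·2) = 12.5 − 16.5 = -4.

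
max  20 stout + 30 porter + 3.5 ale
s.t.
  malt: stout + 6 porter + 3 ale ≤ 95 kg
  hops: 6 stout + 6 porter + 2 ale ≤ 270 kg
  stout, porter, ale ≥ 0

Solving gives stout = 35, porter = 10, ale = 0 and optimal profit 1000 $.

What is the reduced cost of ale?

-8.5

Check each constraint at x*: malt 95/95 (tight); hops 270/270 (tight).
From A_Bᵀ y = c: 1·y_malt + 6·y_hops = 20; 6·y_malt + 6·y_hops = 30.
→ y_malt = 2 and y_hops = 3.
Reduced cost of ale: c₃ − yᵀa₃ = 3.5 − (2·3 + 3·2) = 3.5 − 12 = -8.5.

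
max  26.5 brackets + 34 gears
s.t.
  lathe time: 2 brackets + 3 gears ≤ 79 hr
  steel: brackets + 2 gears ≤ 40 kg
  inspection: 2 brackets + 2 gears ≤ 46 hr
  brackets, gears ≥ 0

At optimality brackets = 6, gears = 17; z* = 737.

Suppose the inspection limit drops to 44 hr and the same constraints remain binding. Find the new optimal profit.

Binding: steel and inspection. Non-binding: lathe time (16 unused).
By complementary slackness, y = 0 for the non-binding constraint.
From A_Bᵀ y = c: 1·y_steel + 2·y_inspection = 26.5; 2·y_steel + 2·y_inspection = 34.
Solving: y_steel = 7.5, y_inspection = 9.5.
Δz = y_inspection·Δb = 9.5 × (-2) = -19, so new z* = 737 − 19 = 718.

718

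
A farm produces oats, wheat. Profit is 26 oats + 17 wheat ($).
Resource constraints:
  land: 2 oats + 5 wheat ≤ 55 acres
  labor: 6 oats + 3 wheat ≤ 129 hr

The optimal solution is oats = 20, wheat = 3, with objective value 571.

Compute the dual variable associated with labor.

Both land and labor are binding at x*.
From A_Bᵀ y = c: 2·y_land + 6·y_labor = 26; 5·y_land + 3·y_labor = 17.
This yields shadow prices y_land = 1, y_labor = 4.
Shadow price of labor = 4.

4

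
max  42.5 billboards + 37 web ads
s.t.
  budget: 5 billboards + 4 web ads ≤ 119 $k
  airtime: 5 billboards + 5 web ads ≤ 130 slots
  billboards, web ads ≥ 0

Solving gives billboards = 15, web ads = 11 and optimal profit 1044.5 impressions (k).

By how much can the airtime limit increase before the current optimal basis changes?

18.75

Binding constraints: budget, airtime. The basis is B = [[5,4],[5,5]] with det 5.
Per unit increase in airtime, x* moves by d = (-0.8, 1).
The basis stays optimal until billboards reaches 0; allowable increase = 18.75 slots.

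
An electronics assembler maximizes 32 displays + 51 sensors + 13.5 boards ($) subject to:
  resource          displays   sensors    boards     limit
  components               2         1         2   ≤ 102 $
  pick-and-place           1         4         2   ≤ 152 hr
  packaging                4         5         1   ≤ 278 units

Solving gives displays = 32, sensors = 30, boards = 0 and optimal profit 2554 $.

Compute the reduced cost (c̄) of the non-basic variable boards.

-1.5

Check each constraint at x*: components 94/102 (slack 8); pick-and-place 152/152 (tight); packaging 278/278 (tight).
By complementary slackness, y = 0 for the non-binding constraint.
The binding rows give the dual system: 1·y_pick-and-place + 4·y_packaging = 32 and 4·y_pick-and-place + 5·y_packaging = 51.
Solving: y_pick-and-place = 4, y_packaging = 7.
Reduced cost of boards: c₃ − yᵀa₃ = 13.5 − (4·2 + 7·1) = 13.5 − 15 = -1.5.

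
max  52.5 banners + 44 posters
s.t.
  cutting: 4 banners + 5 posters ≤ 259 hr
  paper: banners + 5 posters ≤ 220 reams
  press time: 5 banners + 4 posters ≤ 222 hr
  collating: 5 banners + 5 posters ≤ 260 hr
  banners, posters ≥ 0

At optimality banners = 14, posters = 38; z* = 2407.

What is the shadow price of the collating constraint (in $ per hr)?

2

Binding: press time and collating. Non-binding: cutting (13 unused), paper (16 unused).
Slack constraints have shadow price 0 (complementary slackness).
Dual feasibility on the basic columns requires 5·y_press time + 5·y_collating = 52.5, 4·y_press time + 5·y_collating = 44.
Solving: y_press time = 8.5, y_collating = 2.
Shadow price of collating = 2.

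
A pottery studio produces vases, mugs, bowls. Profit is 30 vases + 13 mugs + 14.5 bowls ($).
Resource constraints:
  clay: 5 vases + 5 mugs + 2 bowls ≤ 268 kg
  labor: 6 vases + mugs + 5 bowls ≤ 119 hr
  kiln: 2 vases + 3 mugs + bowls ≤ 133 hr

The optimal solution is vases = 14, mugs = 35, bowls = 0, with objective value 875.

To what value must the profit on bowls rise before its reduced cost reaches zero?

23

Check each constraint at x*: clay 245/268 (slack 23); labor 119/119 (tight); kiln 133/133 (tight).
Since clay is not tight, its dual is 0.
From A_Bᵀ y = c: 6·y_labor + 2·y_kiln = 30; 1·y_labor + 3·y_kiln = 13.
This yields shadow prices y_labor = 4, y_kiln = 3.
bowls enters the basis when its profit ≥ yᵀa₃ = 4·5 + 3·1 = 23.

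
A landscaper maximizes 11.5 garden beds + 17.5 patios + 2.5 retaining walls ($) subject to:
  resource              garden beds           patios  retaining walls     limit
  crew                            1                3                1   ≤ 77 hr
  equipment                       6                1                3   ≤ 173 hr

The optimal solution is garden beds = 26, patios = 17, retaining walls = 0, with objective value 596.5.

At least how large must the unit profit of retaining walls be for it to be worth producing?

Check each constraint at x*: crew 77/77 (tight); equipment 173/173 (tight).
Dual feasibility on the basic columns requires 1·y_crew + 6·y_equipment = 11.5, 3·y_crew + 1·y_equipment = 17.5.
Solving: y_crew = 5.5, y_equipment = 1.
retaining walls enters the basis when its profit ≥ yᵀa₃ = 5.5·1 + 1·3 = 8.5.

8.5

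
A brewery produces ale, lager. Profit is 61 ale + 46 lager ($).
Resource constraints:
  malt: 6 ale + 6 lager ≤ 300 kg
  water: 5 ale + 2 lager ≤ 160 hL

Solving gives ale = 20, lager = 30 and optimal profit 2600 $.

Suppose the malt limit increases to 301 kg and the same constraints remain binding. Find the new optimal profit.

2606

Both malt and water are binding at x*.
From A_Bᵀ y = c: 6·y_malt + 5·y_water = 61; 6·y_malt + 2·y_water = 46.
→ y_malt = 6 and y_water = 5.
Δz = y_malt·Δb = 6 × (1) = 6, so new z* = 2600 + 6 = 2606.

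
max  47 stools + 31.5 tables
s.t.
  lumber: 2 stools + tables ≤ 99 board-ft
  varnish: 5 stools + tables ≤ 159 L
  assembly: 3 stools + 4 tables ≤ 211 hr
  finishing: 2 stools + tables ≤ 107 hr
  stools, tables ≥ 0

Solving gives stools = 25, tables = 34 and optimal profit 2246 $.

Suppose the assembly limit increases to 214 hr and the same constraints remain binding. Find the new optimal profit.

Check each constraint at x*: lumber 84/99 (slack 15); varnish 159/159 (tight); assembly 211/211 (tight); finishing 84/107 (slack 23).
Since lumber, finishing are not tight, their duals are 0.
The binding rows give the dual system: 5·y_varnish + 3·y_assembly = 47 and 1·y_varnish + 4·y_assembly = 31.5.
Solving: y_varnish = 5.5, y_assembly = 6.5.
Δz = y_assembly·Δb = 6.5 × (3) = 19.5, so new z* = 2246 + 19.5 = 2265.5.

2265.5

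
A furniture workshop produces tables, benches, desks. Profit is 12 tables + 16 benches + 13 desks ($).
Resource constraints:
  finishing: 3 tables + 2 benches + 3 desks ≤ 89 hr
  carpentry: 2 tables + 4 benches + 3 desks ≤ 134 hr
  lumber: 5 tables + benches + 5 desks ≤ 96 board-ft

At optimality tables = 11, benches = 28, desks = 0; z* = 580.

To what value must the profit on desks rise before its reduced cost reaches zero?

15

At the optimum: finishing uses 89 of 89 (binding); carpentry uses 134 of 134 (binding); lumber uses 83 of 96 (slack = 13).
By complementary slackness, y = 0 for the non-binding constraint.
Dual feasibility on the basic columns requires 3·y_finishing + 2·y_carpentry = 12, 2·y_finishing + 4·y_carpentry = 16.
Solving: y_finishing = 2, y_carpentry = 3.
desks enters the basis when its profit ≥ yᵀa₃ = 2·3 + 3·3 = 15.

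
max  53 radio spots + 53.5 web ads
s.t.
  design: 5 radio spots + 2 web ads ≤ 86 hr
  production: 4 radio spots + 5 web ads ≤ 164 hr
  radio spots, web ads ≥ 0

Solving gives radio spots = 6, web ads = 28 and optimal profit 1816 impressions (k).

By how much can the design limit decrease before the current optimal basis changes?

20.4

Binding constraints: design, production. The basis is B = [[5,2],[4,5]] with det 17.
Per unit decrease in design, x* moves by d = (-0.2941, 0.2353).
The basis stays optimal until radio spots reaches 0; allowable decrease = 20.4 hr.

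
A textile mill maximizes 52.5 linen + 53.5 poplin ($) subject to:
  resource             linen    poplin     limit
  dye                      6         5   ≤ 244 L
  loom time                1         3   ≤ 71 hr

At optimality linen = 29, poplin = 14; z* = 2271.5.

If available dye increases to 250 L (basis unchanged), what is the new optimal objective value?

At the optimum: dye uses 244 of 244 (binding); loom time uses 71 of 71 (binding).
The binding rows give the dual system: 6·y_dye + 1·y_loom time = 52.5 and 5·y_dye + 3·y_loom time = 53.5.
Solving: y_dye = 8, y_loom time = 4.5.
Δz = y_dye·Δb = 8 × (6) = 48, so new z* = 2271.5 + 48 = 2319.5.

2319.5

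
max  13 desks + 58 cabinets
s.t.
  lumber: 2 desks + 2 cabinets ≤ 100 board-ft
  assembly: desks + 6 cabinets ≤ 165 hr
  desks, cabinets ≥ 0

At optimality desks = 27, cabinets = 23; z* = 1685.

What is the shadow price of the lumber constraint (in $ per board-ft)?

Check each constraint at x*: lumber 100/100 (tight); assembly 165/165 (tight).
From A_Bᵀ y = c: 2·y_lumber + 1·y_assembly = 13; 2·y_lumber + 6·y_assembly = 58.
→ y_lumber = 2 and y_assembly = 9.
Shadow price of lumber = 2.

2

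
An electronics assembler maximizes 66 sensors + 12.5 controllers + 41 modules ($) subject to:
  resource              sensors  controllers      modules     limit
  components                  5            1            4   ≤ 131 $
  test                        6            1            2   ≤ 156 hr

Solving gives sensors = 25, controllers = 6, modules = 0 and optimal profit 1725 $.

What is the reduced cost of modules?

-2

Both components and test are binding at x*.
Dual feasibility on the basic columns requires 5·y_components + 6·y_test = 66, 1·y_components + 1·y_test = 12.5.
→ y_components = 9 and y_test = 3.5.
Reduced cost of modules: c₃ − yᵀa₃ = 41 − (9·4 + 3.5·2) = 41 − 43 = -2.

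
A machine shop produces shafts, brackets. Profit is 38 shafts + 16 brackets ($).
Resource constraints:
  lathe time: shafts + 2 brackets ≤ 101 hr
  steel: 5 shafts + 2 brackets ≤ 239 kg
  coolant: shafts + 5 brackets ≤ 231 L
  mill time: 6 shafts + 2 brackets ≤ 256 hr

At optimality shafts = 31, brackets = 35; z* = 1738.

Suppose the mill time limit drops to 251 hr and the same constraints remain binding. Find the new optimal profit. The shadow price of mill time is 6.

Δb = -5, so new z* = 1738 + (6)·(-5) = 1738 − 30 = 1708.

1708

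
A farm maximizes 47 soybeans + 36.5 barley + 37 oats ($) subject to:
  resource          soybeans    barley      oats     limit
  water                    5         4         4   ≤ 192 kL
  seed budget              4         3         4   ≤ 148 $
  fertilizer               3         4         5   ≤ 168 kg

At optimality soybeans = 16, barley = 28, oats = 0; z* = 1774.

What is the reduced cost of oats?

-5

At the optimum: water uses 192 of 192 (binding); seed budget uses 148 of 148 (binding); fertilizer uses 160 of 168 (slack = 8).
By complementary slackness, y = 0 for the non-binding constraint.
Dual feasibility on the basic columns requires 5·y_water + 4·y_seed budget = 47, 4·y_water + 3·y_seed budget = 36.5.
→ y_water = 5 and y_seed budget = 5.5.
Reduced cost of oats: c₃ − yᵀa₃ = 37 − (5·4 + 5.5·4) = 37 − 42 = -5.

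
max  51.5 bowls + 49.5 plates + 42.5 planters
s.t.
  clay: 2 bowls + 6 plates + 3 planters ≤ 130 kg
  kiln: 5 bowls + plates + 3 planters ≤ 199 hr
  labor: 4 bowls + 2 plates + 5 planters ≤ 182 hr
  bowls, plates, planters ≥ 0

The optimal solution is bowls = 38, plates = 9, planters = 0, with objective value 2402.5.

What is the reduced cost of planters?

-1

At the optimum: clay uses 130 of 130 (binding); kiln uses 199 of 199 (binding); labor uses 170 of 182 (slack = 12).
By complementary slackness, y = 0 for the non-binding constraint.
From A_Bᵀ y = c: 2·y_clay + 5·y_kiln = 51.5; 6·y_clay + 1·y_kiln = 49.5.
→ y_clay = 7 and y_kiln = 7.5.
Reduced cost of planters: c₃ − yᵀa₃ = 42.5 − (7·3 + 7.5·3) = 42.5 − 43.5 = -1.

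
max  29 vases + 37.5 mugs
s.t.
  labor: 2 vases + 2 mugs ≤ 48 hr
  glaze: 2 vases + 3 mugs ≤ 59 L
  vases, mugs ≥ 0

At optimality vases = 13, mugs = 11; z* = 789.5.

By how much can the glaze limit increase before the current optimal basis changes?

13

Binding constraints: labor, glaze. The basis is B = [[2,2],[2,3]] with det 2.
Per unit increase in glaze, x* moves by d = (-1, 1).
The basis stays optimal until vases reaches 0; allowable increase = 13 L.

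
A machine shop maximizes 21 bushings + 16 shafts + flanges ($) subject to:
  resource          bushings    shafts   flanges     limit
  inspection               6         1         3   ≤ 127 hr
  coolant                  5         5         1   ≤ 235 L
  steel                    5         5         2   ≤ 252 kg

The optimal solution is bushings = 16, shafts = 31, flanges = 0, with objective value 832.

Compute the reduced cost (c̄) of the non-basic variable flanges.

At the optimum: inspection uses 127 of 127 (binding); coolant uses 235 of 235 (binding); steel uses 235 of 252 (slack = 17).
Since steel is not tight, its dual is 0.
Dual feasibility on the basic columns requires 6·y_inspection + 5·y_coolant = 21, 1·y_inspection + 5·y_coolant = 16.
This yields shadow prices y_inspection = 1, y_coolant = 3.
Reduced cost of flanges: c₃ − yᵀa₃ = 1 − (1·3 + 3·1) = 1 − 6 = -5.

-5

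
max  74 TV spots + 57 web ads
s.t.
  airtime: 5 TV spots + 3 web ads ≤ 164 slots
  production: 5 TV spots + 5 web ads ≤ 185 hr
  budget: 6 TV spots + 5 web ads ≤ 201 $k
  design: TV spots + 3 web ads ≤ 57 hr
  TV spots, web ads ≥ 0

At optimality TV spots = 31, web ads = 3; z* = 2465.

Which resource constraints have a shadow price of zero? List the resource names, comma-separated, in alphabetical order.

design, production

airtime: 164/164 (binding)
production: 170/185 (slack 15)
budget: 201/201 (binding)
design: 40/57 (slack 17)
By complementary slackness, a constraint with positive slack has shadow price 0 → design, production.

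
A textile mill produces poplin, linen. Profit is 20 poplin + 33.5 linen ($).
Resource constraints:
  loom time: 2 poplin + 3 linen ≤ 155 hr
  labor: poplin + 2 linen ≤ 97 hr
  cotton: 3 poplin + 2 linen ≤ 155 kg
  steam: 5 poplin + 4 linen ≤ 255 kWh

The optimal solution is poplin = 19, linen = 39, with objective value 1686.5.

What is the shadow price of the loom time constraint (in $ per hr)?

At the optimum: loom time uses 155 of 155 (binding); labor uses 97 of 97 (binding); cotton uses 135 of 155 (slack = 20); steam uses 251 of 255 (slack = 4).
Since cotton, steam are not tight, their duals are 0.
Dual feasibility on the basic columns requires 2·y_loom time + 1·y_labor = 20, 3·y_loom time + 2·y_labor = 33.5.
Solving: y_loom time = 6.5, y_labor = 7.
Shadow price of loom time = 6.5.

6.5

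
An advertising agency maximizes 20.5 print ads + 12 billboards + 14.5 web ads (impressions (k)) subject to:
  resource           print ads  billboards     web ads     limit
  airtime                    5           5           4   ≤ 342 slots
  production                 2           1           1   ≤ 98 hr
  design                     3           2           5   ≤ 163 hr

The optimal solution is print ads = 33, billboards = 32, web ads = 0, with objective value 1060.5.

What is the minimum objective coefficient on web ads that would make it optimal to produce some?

22.5

At the optimum: airtime uses 325 of 342 (slack = 17); production uses 98 of 98 (binding); design uses 163 of 163 (binding).
Slack constraints have shadow price 0 (complementary slackness).
From A_Bᵀ y = c: 2·y_production + 3·y_design = 20.5; 1·y_production + 2·y_design = 12.
→ y_production = 5 and y_design = 3.5.
web ads enters the basis when its profit ≥ yᵀa₃ = 5·1 + 3.5·5 = 22.5.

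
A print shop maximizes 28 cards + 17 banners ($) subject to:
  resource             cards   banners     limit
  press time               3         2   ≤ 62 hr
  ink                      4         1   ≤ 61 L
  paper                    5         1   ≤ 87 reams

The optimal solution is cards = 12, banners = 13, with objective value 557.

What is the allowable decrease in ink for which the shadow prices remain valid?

30

Binding constraints: press time, ink. The basis is B = [[3,2],[4,1]] with det -5.
Per unit decrease in ink, x* moves by d = (-0.4, 0.6).
The basis stays optimal until cards reaches 0; allowable decrease = 30 L.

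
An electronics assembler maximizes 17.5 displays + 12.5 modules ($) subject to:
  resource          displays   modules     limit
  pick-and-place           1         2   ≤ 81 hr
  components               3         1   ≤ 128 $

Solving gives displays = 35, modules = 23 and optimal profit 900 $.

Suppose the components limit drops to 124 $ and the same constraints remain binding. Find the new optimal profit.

Both pick-and-place and components are binding at x*.
Dual feasibility on the basic columns requires 1·y_pick-and-place + 3·y_components = 17.5, 2·y_pick-and-place + 1·y_components = 12.5.
→ y_pick-and-place = 4 and y_components = 4.5.
Δz = y_components·Δb = 4.5 × (-4) = -18, so new z* = 900 − 18 = 882.

882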